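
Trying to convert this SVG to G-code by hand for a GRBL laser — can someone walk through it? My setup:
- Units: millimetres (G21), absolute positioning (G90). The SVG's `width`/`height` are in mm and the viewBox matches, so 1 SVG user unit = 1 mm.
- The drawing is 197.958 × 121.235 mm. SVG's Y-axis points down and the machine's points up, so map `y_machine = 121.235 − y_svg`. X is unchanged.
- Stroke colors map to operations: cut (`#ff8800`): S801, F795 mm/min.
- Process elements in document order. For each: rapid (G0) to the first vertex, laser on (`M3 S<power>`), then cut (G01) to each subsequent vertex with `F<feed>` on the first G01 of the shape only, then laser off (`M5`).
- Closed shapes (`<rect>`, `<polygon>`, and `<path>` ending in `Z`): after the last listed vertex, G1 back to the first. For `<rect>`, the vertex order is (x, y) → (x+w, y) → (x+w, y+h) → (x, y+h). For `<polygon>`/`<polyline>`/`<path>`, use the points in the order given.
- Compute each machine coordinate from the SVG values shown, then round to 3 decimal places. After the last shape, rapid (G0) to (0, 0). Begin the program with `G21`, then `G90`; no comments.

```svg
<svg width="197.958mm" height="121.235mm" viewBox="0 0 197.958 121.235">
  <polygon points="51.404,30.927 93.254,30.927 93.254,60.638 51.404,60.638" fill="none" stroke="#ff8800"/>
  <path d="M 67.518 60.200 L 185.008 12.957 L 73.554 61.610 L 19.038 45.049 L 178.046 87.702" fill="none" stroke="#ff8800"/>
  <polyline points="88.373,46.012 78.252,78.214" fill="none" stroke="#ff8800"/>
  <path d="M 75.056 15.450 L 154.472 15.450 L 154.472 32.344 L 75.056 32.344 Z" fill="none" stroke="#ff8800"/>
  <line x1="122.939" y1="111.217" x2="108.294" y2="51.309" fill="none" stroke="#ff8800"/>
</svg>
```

1 u = 1 mm; y_m = 121.235 − y.

[1] `<polygon>` rectangle, #ff8800→cut S801 F795: (51.404,90.308) → (93.254,90.308) → (93.254,60.597) → (51.404,60.597) → (51.404,90.308) (closed)

[2] `<path>` open polyline, #ff8800→cut S801 F795: (67.518,61.035) → (185.008,108.278) → (73.554,59.625) → (19.038,76.186) → (178.046,33.533)

[3] `<polyline>` line segment, #ff8800→cut S801 F795: (88.373,75.223) → (78.252,43.021)

[4] `<path>` rectangle, #ff8800→cut S801 F795: (75.056,105.785) → (154.472,105.785) → (154.472,88.891) → (75.056,88.891) → (75.056,105.785) (closed)

[5] `<line>` line segment, #ff8800→cut S801 F795: (122.939,10.018) → (108.294,69.926)

G21
G90
G0 X51.404 Y90.308
M3 S801
G01 X93.254 Y90.308 F795
G01 X93.254 Y60.597
G01 X51.404 Y60.597
G01 X51.404 Y90.308
M5
G0 X67.518 Y61.035
M3 S801
G01 X185.008 Y108.278 F795
G01 X73.554 Y59.625
G01 X19.038 Y76.186
G01 X178.046 Y33.533
M5
G0 X88.373 Y75.223
M3 S801
G01 X78.252 Y43.021 F795
M5
G0 X75.056 Y105.785
M3 S801
G01 X154.472 Y105.785 F795
G01 X154.472 Y88.891
G01 X75.056 Y88.891
G01 X75.056 Y105.785
M5
G0 X122.939 Y10.018
M3 S801
G01 X108.294 Y69.926 F795
M5
G0 X0.000 Y0.000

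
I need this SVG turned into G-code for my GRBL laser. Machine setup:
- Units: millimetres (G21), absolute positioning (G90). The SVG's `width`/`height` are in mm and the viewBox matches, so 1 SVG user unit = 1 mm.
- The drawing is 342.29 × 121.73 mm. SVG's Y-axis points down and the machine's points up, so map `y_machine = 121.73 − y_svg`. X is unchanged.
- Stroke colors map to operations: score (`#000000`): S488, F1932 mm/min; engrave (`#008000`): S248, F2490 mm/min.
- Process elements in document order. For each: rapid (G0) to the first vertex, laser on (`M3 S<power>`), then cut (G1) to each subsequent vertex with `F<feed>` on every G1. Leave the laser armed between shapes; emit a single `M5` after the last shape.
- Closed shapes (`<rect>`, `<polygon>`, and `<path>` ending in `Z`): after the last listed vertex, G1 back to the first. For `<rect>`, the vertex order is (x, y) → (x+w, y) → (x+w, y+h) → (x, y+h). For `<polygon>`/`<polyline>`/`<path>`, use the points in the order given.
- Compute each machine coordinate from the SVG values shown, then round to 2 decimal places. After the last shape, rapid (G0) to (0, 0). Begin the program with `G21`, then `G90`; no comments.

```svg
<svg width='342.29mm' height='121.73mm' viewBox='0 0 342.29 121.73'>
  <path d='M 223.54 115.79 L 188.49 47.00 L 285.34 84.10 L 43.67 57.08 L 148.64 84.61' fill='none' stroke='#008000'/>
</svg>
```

G21
G90
G0 X223.54 Y5.94
M3 S248
G1 X188.49 Y74.73 F2490
G1 X285.34 Y37.63 F2490
G1 X43.67 Y64.65 F2490
G1 X148.64 Y37.12 F2490
M5
G0 X0.00 Y0.00

viewBox `0 0 342.29 121.73` with mm width/height → 1 unit = 1 mm. Flip: y_m = 121.73 − y_svg.

**Shape 1** — `<path>` open polyline, stroke `#008000` → engrave (S248, F2490). Machine vertices: (223.54,5.94) → (188.49,74.73) → (285.34,37.63) → (43.67,64.65) → (148.64,37.12). Open path.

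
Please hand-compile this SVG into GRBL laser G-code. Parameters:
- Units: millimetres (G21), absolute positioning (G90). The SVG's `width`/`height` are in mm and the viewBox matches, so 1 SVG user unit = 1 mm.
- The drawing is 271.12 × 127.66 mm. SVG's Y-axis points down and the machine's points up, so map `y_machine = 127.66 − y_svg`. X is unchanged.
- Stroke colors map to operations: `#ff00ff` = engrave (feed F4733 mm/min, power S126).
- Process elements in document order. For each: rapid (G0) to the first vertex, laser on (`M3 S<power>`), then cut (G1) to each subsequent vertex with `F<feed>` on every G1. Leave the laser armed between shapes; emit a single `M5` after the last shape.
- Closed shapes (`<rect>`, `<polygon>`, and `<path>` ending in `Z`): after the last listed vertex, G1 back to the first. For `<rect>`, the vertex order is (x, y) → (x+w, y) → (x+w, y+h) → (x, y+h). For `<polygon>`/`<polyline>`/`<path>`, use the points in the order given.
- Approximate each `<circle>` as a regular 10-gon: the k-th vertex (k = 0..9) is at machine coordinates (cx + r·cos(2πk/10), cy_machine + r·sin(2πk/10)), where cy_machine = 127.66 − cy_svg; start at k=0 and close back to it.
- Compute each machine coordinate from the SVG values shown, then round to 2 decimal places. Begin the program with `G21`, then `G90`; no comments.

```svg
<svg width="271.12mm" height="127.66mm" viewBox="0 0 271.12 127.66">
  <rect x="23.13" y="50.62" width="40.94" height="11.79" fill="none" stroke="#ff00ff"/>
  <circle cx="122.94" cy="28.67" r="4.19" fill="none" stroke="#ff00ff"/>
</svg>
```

1 u = 1 mm; y_m = 127.66 − y.

[1] `<rect>` rectangle, #ff00ff→engrave S126 F4733: (23.13,77.04) → (64.07,77.04) → (64.07,65.25) → (23.13,65.25) → (23.13,77.04) (closed)

[2] `<circle>` circle, #ff00ff→engrave S126 F4733: (127.13,98.99) → (126.33,101.45) → (124.23,102.97) → (121.65,102.97) → (119.55,101.45) → (118.75,98.99) → (119.55,96.53) → (121.65,95.01) → (124.23,95.01) → (126.33,96.53) → (127.13,98.99) (closed)

G21
G90
G0 X23.13 Y77.04
M3 S126
G1 X64.07 Y77.04 F4733
G1 X64.07 Y65.25 F4733
G1 X23.13 Y65.25 F4733
G1 X23.13 Y77.04 F4733
G0 X127.13 Y98.99
M3 S126
G1 X126.33 Y101.45 F4733
G1 X124.23 Y102.97 F4733
G1 X121.65 Y102.97 F4733
G1 X119.55 Y101.45 F4733
G1 X118.75 Y98.99 F4733
G1 X119.55 Y96.53 F4733
G1 X121.65 Y95.01 F4733
G1 X124.23 Y95.01 F4733
G1 X126.33 Y96.53 F4733
G1 X127.13 Y98.99 F4733
M5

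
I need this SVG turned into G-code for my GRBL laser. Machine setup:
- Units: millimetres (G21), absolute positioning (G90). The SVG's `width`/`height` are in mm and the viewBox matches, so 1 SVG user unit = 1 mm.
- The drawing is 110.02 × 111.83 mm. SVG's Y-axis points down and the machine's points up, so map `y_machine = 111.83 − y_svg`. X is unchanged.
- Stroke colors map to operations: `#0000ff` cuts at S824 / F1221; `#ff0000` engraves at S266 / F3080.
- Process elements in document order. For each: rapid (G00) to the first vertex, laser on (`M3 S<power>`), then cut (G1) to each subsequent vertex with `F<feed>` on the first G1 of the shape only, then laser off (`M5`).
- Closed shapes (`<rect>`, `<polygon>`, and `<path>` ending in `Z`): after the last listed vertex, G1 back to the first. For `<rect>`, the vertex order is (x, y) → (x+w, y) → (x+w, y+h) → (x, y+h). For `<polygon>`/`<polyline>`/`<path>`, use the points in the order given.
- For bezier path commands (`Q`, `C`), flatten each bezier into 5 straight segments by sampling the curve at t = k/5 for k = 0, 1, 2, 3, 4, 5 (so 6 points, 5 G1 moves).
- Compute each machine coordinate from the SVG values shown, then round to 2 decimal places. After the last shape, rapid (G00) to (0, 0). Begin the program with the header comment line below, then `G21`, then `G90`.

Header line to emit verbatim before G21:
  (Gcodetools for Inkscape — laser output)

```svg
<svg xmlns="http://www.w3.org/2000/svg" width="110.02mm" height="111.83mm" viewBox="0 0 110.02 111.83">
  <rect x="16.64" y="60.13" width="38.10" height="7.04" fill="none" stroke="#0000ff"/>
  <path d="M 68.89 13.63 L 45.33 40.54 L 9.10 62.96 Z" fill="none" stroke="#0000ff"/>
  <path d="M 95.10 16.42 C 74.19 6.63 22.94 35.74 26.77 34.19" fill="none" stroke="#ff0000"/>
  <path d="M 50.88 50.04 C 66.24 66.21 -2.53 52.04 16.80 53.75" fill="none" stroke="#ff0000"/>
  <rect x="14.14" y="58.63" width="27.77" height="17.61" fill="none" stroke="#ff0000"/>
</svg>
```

(Gcodetools for Inkscape — laser output)
G21
G90
G00 X16.64 Y51.70
M3 S824
G1 X54.74 Y51.70 F1221
G1 X54.74 Y44.66
G1 X16.64 Y44.66
G1 X16.64 Y51.70
M5
G00 X68.89 Y98.20
M3 S824
G1 X45.33 Y71.29 F1221
G1 X9.10 Y48.87
G1 X68.89 Y98.20
M5
G00 X95.10 Y95.41
M3 S266
G1 X79.60 Y97.17 F3080
G1 X60.91 Y92.94
G1 X43.15 Y86.04
G1 X30.40 Y79.83
G1 X26.77 Y77.64
M5
G00 X50.88 Y61.79
M3 S266
G1 X51.38 Y55.36 F3080
G1 X39.95 Y53.99
G1 X24.87 Y55.47
G1 X14.40 Y57.57
G1 X16.80 Y58.08
M5
G00 X14.14 Y53.20
M3 S266
G1 X41.91 Y53.20 F3080
G1 X41.91 Y35.59
G1 X14.14 Y35.59
G1 X14.14 Y53.20
M5
G00 X0.00 Y0.00

viewBox `0 0 110.02 111.83` with mm width/height → 1 unit = 1 mm. Flip: y_m = 111.83 − y_svg.

**Shape 1** — `<rect>` rectangle, stroke `#0000ff` → cut (S824, F1221). Machine vertices: (16.64,51.70) → (54.74,51.70) → (54.74,44.66) → (16.64,44.66) → (16.64,51.70). Closed: final G1 returns to the first vertex.

**Shape 2** — `<path>` closed polygon, stroke `#0000ff` → cut (S824, F1221). Machine vertices: (68.89,98.20) → (45.33,71.29) → (9.10,48.87) → (68.89,98.20). Closed: final G1 returns to the first vertex.

**Shape 3** — `<path>` cubic bezier, stroke `#ff0000` → engrave (S266, F3080). Control points (SVG): P0=(95.10,16.42), P1=(74.19,6.63), P2=(22.94,35.74), P3=(26.77,34.19); sampled at t=k/5. Machine vertices: (95.10,95.41) → (79.60,97.17) → (60.91,92.94) → (43.15,86.04) → (30.40,79.83) → (26.77,77.64). Open path.

**Shape 4** — `<path>` cubic bezier, stroke `#ff0000` → engrave (S266, F3080). Control points (SVG): P0=(50.88,50.04), P1=(66.24,66.21), P2=(-2.53,52.04), P3=(16.80,53.75); sampled at t=k/5. Machine vertices: (50.88,61.79) → (51.38,55.36) → (39.95,53.99) → (24.87,55.47) → (14.40,57.57) → (16.80,58.08). Open path.

**Shape 5** — `<rect>` rectangle, stroke `#ff0000` → engrave (S266, F3080). Machine vertices: (14.14,53.20) → (41.91,53.20) → (41.91,35.59) → (14.14,35.59) → (14.14,53.20). Closed: final G1 returns to the first vertex.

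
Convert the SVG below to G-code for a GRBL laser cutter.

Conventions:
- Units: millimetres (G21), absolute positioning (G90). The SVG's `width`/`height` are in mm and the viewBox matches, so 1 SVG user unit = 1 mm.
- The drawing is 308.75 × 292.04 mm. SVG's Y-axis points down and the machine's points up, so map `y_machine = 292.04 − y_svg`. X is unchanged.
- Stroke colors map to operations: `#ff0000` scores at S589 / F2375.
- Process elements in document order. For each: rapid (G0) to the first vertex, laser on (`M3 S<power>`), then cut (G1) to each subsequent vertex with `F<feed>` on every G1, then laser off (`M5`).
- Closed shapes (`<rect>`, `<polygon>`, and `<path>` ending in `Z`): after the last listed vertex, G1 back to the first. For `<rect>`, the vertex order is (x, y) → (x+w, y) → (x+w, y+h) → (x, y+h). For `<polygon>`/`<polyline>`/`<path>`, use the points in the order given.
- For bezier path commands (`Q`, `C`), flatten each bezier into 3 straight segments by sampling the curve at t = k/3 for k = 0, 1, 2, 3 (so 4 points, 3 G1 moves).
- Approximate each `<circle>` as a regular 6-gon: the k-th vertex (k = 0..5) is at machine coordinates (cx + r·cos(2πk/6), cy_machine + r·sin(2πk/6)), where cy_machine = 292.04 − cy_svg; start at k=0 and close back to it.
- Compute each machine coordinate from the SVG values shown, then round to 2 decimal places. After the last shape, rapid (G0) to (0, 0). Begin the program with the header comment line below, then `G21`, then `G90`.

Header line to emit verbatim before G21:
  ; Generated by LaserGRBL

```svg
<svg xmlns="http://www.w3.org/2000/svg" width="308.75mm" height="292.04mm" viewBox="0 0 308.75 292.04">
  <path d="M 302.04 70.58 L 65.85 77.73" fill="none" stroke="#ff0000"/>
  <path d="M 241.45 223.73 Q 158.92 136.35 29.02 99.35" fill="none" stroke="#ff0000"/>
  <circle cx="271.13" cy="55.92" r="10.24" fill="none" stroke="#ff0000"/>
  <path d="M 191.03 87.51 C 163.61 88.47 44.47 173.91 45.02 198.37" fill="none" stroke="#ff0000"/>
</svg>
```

; Generated by LaserGRBL
G21
G90
G0 X302.04 Y221.46
M3 S589
G1 X65.85 Y214.31 F2375
M5
G0 X241.45 Y68.31
M3 S589
G1 X181.17 Y120.97 F2375
G1 X110.36 Y162.43 F2375
G1 X29.02 Y192.69 F2375
M5
G0 X281.37 Y236.12
M3 S589
G1 X276.25 Y244.99 F2375
G1 X266.01 Y244.99 F2375
G1 X260.89 Y236.12 F2375
G1 X266.01 Y227.25 F2375
G1 X276.25 Y227.25 F2375
G1 X281.37 Y236.12 F2375
M5
G0 X191.03 Y204.53
M3 S589
G1 X140.87 Y180.80 F2375
G1 X76.54 Y133.07 F2375
G1 X45.02 Y93.67 F2375
M5
G0 X0.00 Y0.00

Since the viewBox matches the mm dimensions, user units are millimetres directly. The only transform is the Y-flip y_m = 292.04 − y_svg.

Shape 1 is a line segment drawn with `<path>`. Its stroke #ff0000 means score at S589, F2375. After flipping Y the toolpath is (302.04,221.46) → (65.85,214.31).

Shape 2 is a quadratic bezier drawn with `<path>`. Its stroke #ff0000 means score at S589, F2375. After flipping Y the toolpath is (241.45,68.31) → (181.17,120.97) → (110.36,162.43) → (29.02,192.69).

Shape 3 is a circle drawn with `<circle>`. Its stroke #ff0000 means score at S589, F2375. After flipping Y the toolpath is (281.37,236.12) → (276.25,244.99) → (266.01,244.99) → (260.89,236.12) → (266.01,227.25) → (276.25,227.25) → (281.37,236.12), returning to the start.

Shape 4 is a cubic bezier drawn with `<path>`. Its stroke #ff0000 means score at S589, F2375. After flipping Y the toolpath is (191.03,204.53) → (140.87,180.80) → (76.54,133.07) → (45.02,93.67).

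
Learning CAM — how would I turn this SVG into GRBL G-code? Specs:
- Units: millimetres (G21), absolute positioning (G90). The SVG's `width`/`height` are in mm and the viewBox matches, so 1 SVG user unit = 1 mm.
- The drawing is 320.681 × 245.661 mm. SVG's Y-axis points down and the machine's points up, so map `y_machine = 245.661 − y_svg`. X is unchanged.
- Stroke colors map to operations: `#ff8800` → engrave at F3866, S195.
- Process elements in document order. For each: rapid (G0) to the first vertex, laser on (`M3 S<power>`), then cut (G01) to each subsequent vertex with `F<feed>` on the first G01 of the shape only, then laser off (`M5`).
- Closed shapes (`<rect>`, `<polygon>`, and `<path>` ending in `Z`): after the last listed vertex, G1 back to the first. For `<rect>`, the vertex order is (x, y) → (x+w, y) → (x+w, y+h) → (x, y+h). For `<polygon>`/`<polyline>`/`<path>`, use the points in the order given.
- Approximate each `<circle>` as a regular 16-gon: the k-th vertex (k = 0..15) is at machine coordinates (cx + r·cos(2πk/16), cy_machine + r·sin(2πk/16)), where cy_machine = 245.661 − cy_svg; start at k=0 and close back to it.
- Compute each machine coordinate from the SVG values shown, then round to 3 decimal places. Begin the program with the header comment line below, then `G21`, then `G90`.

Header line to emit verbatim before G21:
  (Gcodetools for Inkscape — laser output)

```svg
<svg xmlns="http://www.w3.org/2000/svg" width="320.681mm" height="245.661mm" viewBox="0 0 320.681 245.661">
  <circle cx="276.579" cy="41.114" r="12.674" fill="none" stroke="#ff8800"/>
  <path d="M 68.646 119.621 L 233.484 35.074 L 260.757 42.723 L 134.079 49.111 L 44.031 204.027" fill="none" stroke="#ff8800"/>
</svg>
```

viewBox `0 0 320.681 245.661` with mm width/height → 1 unit = 1 mm. Flip: y_m = 245.661 − y_svg.

**Shape 1** — `<circle>` circle, stroke `#ff8800` → engrave (S195, F3866). Machine vertices: (289.253,204.547) → (288.288,209.397) → (285.541,213.509) → (281.429,216.256) → (276.579,217.221) → (271.729,216.256) → (267.617,213.509) → (264.870,209.397) → (263.905,204.547) → (264.870,199.697) → (267.617,195.585) → (271.729,192.838) → (276.579,191.873) → (281.429,192.838) → (285.541,195.585) → (288.288,199.697) → (289.253,204.547). Closed: final G1 returns to the first vertex.

**Shape 2** — `<path>` open polyline, stroke `#ff8800` → engrave (S195, F3866). Machine vertices: (68.646,126.040) → (233.484,210.587) → (260.757,202.938) → (134.079,196.550) → (44.031,41.634). Open path.

(Gcodetools for Inkscape — laser output)
G21
G90
G0 X289.253 Y204.547
M3 S195
G01 X288.288 Y209.397 F3866
G01 X285.541 Y213.509
G01 X281.429 Y216.256
G01 X276.579 Y217.221
G01 X271.729 Y216.256
G01 X267.617 Y213.509
G01 X264.870 Y209.397
G01 X263.905 Y204.547
G01 X264.870 Y199.697
G01 X267.617 Y195.585
G01 X271.729 Y192.838
G01 X276.579 Y191.873
G01 X281.429 Y192.838
G01 X285.541 Y195.585
G01 X288.288 Y199.697
G01 X289.253 Y204.547
M5
G0 X68.646 Y126.040
M3 S195
G01 X233.484 Y210.587 F3866
G01 X260.757 Y202.938
G01 X134.079 Y196.550
G01 X44.031 Y41.634
M5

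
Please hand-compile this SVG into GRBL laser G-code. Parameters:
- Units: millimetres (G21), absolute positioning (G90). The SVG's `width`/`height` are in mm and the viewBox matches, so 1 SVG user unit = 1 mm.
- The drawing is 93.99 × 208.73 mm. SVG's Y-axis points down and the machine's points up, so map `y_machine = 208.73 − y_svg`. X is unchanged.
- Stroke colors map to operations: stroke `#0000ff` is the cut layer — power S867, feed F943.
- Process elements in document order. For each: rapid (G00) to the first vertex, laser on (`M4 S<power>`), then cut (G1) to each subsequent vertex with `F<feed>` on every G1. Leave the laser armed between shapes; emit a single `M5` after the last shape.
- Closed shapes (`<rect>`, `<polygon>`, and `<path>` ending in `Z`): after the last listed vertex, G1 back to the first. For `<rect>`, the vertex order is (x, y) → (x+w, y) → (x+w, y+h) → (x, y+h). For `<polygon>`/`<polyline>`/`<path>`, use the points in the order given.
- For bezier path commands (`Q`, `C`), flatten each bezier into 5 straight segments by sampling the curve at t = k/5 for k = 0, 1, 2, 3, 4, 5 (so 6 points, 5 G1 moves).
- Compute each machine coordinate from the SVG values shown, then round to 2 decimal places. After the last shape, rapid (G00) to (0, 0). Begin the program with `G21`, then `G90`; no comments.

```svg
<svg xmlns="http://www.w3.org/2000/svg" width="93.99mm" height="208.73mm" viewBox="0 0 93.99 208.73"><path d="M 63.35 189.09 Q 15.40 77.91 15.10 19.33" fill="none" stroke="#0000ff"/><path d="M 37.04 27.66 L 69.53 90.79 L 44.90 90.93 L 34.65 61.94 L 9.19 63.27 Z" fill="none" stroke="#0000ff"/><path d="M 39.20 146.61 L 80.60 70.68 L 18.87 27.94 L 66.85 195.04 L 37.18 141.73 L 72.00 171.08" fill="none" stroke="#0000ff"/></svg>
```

G21
G90
G00 X63.35 Y19.64
M4 S867
G1 X46.08 Y62.01 F943
G1 X32.61 Y100.17 F943
G1 X22.96 Y134.12 F943
G1 X17.13 Y163.86 F943
G1 X15.10 Y189.40 F943
G00 X37.04 Y181.07
M4 S867
G1 X69.53 Y117.94 F943
G1 X44.90 Y117.80 F943
G1 X34.65 Y146.79 F943
G1 X9.19 Y145.46 F943
G1 X37.04 Y181.07 F943
G00 X39.20 Y62.12
M4 S867
G1 X80.60 Y138.05 F943
G1 X18.87 Y180.79 F943
G1 X66.85 Y13.69 F943
G1 X37.18 Y67.00 F943
G1 X72.00 Y37.65 F943
M5
G00 X0.00 Y0.00

1 u = 1 mm; y_m = 208.73 − y.

[1] `<path>` quadratic bezier, #0000ff→cut S867 F943: (63.35,19.64) → (46.08,62.01) → (32.61,100.17) → (22.96,134.12) → (17.13,163.86) → (15.10,189.40)

[2] `<path>` closed polygon, #0000ff→cut S867 F943: (37.04,181.07) → (69.53,117.94) → (44.90,117.80) → (34.65,146.79) → (9.19,145.46) → (37.04,181.07) (closed)

[3] `<path>` open polyline, #0000ff→cut S867 F943: (39.20,62.12) → (80.60,138.05) → (18.87,180.79) → (66.85,13.69) → (37.18,67.00) → (72.00,37.65)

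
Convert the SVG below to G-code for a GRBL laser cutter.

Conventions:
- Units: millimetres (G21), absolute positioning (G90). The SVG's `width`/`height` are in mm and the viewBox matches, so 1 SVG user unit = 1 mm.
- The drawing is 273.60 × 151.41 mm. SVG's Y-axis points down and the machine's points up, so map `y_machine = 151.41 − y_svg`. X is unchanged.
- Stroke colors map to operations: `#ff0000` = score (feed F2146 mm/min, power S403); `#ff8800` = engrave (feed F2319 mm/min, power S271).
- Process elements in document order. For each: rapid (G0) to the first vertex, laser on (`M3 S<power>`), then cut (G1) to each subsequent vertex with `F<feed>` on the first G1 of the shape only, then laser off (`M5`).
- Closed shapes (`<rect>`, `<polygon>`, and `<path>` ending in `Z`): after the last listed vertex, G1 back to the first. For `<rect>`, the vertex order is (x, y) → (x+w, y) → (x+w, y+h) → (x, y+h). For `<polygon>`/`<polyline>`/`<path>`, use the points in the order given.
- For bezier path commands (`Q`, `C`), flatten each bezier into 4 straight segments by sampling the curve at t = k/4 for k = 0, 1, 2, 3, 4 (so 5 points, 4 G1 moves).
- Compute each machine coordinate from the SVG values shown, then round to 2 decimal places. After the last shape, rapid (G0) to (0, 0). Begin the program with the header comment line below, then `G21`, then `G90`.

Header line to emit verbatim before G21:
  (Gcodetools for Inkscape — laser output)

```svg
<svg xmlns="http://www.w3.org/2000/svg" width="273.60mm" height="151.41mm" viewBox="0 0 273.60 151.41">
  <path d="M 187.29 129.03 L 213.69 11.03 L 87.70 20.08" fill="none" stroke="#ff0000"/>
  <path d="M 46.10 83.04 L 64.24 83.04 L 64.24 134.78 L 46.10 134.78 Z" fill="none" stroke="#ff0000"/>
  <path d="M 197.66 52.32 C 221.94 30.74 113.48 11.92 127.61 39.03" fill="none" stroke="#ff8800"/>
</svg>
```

(Gcodetools for Inkscape — laser output)
G21
G90
G0 X187.29 Y22.38
M3 S403
G1 X213.69 Y140.38 F2146
G1 X87.70 Y131.33
M5
G0 X46.10 Y68.37
M3 S403
G1 X64.24 Y68.37 F2146
G1 X64.24 Y16.63
G1 X46.10 Y16.63
G1 X46.10 Y68.37
M5
G0 X197.66 Y99.09
M3 S271
G1 X194.97 Y114.08 F2319
G1 X166.44 Y123.99
G1 X136.01 Y124.78
G1 X127.61 Y112.38
M5
G0 X0.00 Y0.00

Since the viewBox matches the mm dimensions, user units are millimetres directly. The only transform is the Y-flip y_m = 151.41 − y_svg.

Shape 1 is a open polyline drawn with `<path>`. Its stroke #ff0000 means score at S403, F2146. After flipping Y the toolpath is (187.29,22.38) → (213.69,140.38) → (87.70,131.33).

Shape 2 is a rectangle drawn with `<path>`. Its stroke #ff0000 means score at S403, F2146. After flipping Y the toolpath is (46.10,68.37) → (64.24,68.37) → (64.24,16.63) → (46.10,16.63) → (46.10,68.37), returning to the start.

Shape 3 is a cubic bezier drawn with `<path>`. Its stroke #ff8800 means engrave at S271, F2319. After flipping Y the toolpath is (197.66,99.09) → (194.97,114.08) → (166.44,123.99) → (136.01,124.78) → (127.61,112.38).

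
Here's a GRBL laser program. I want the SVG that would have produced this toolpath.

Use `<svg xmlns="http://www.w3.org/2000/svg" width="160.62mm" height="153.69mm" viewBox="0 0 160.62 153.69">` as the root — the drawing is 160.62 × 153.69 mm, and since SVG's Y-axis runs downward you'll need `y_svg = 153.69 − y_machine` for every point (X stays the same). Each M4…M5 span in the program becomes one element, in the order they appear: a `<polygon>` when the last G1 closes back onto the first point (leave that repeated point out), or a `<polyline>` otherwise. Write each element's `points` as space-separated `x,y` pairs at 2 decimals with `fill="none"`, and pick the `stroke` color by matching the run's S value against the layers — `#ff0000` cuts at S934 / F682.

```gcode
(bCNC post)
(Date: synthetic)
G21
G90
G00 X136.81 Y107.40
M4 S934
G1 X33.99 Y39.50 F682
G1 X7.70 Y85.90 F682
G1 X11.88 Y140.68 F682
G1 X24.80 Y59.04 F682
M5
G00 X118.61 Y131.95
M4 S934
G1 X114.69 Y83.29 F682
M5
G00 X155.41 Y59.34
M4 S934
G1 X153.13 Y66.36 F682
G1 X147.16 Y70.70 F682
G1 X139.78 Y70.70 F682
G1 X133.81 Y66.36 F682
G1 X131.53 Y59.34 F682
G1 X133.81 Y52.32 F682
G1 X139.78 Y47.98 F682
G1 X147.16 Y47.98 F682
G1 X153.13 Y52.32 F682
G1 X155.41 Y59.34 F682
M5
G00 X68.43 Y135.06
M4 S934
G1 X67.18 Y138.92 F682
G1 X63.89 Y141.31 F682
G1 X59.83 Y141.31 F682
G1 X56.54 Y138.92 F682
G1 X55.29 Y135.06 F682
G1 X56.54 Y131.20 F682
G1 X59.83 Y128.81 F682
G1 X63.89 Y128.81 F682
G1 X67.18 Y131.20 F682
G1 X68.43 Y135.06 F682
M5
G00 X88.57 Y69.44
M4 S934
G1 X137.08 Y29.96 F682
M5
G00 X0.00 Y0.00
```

Each laser-on run becomes one SVG element. Flip Y back into SVG space with y_svg = 153.69 − y_machine. Every run uses S934, so all elements get stroke `#ff0000` (cut).

Run 1: The run is open, so emit a `<polyline>` with points (Y-flipped): 136.81,46.29 33.99,114.19 7.70,67.79 11.88,13.01 24.80,94.65.

Run 2: The run is open, so emit a `<polyline>` with points (Y-flipped): 118.61,21.74 114.69,70.40.

Run 3: The run returns to its start, so emit a `<polygon>` with points (Y-flipped): 155.41,94.35 153.13,87.33 147.16,82.99 139.78,82.99 133.81,87.33 131.53,94.35 133.81,101.37 139.78,105.71 147.16,105.71 153.13,101.37.

Run 4: The run returns to its start, so emit a `<polygon>` with points (Y-flipped): 68.43,18.63 67.18,14.77 63.89,12.38 59.83,12.38 56.54,14.77 55.29,18.63 56.54,22.49 59.83,24.88 63.89,24.88 67.18,22.49.

Run 5: The run is open, so emit a `<polyline>` with points (Y-flipped): 88.57,84.25 137.08,123.73.

<svg xmlns="http://www.w3.org/2000/svg" width="160.62mm" height="153.69mm" viewBox="0 0 160.62 153.69">
  <polyline points="136.81,46.29 33.99,114.19 7.70,67.79 11.88,13.01 24.80,94.65" fill="none" stroke="#ff0000"/>
  <polyline points="118.61,21.74 114.69,70.40" fill="none" stroke="#ff0000"/>
  <polygon points="155.41,94.35 153.13,87.33 147.16,82.99 139.78,82.99 133.81,87.33 131.53,94.35 133.81,101.37 139.78,105.71 147.16,105.71 153.13,101.37" fill="none" stroke="#ff0000"/>
  <polygon points="68.43,18.63 67.18,14.77 63.89,12.38 59.83,12.38 56.54,14.77 55.29,18.63 56.54,22.49 59.83,24.88 63.89,24.88 67.18,22.49" fill="none" stroke="#ff0000"/>
  <polyline points="88.57,84.25 137.08,123.73" fill="none" stroke="#ff0000"/>
</svg>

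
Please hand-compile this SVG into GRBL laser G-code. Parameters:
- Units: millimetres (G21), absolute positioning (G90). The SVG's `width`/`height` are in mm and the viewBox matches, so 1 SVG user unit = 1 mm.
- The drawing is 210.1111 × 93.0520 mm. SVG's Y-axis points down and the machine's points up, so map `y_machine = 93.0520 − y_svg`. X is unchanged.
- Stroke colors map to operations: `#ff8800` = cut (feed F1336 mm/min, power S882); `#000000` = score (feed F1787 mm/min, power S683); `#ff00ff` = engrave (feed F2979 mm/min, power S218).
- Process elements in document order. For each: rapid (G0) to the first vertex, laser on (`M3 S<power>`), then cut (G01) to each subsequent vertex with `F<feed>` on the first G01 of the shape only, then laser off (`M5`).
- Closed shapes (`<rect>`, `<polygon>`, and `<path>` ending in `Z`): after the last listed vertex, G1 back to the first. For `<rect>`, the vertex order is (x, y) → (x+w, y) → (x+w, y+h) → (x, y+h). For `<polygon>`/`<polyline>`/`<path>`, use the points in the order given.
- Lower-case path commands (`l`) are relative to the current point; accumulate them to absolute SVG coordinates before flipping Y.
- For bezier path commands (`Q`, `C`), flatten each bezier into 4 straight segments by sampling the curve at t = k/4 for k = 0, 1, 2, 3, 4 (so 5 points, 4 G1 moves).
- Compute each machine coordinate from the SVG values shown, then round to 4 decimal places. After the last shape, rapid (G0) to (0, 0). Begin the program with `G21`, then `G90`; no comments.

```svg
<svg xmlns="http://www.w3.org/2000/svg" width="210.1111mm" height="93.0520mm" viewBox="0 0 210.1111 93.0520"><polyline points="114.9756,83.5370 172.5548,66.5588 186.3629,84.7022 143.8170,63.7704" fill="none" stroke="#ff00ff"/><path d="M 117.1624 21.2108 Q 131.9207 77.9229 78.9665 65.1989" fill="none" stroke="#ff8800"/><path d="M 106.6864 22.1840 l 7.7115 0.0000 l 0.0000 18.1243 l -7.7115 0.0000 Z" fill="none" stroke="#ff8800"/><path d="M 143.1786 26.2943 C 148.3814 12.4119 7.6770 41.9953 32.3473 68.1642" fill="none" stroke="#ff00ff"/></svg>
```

1 u = 1 mm; y_m = 93.0520 − y.

[1] `<polyline>` open polyline, #ff00ff→engrave S218 F2979: (114.9756,9.5150) → (172.5548,26.4932) → (186.3629,8.3498) → (143.8170,29.2816)

[2] `<path>` quadratic bezier, #ff8800→cut S882 F1336: (117.1624,71.8412) → (120.3095,47.8249) → (114.9926,32.4881) → (101.2116,25.8309) → (78.9665,27.8531)

[3] `<path>` rectangle, #ff8800→cut S882 F1336: (106.6864,70.8680) → (114.3979,70.8680) → (114.3979,52.7437) → (106.6864,52.7437) → (106.6864,70.8680) (closed)

[4] `<path>` cubic bezier, #ff00ff→engrave S218 F2979: (143.1786,66.7577) → (124.5869,69.7522) → (80.4626,60.8420) → (39.9886,44.4222) → (32.3473,24.8878)

G21
G90
G0 X114.9756 Y9.5150
M3 S218
G01 X172.5548 Y26.4932 F2979
G01 X186.3629 Y8.3498
G01 X143.8170 Y29.2816
M5
G0 X117.1624 Y71.8412
M3 S882
G01 X120.3095 Y47.8249 F1336
G01 X114.9926 Y32.4881
G01 X101.2116 Y25.8309
G01 X78.9665 Y27.8531
M5
G0 X106.6864 Y70.8680
M3 S882
G01 X114.3979 Y70.8680 F1336
G01 X114.3979 Y52.7437
G01 X106.6864 Y52.7437
G01 X106.6864 Y70.8680
M5
G0 X143.1786 Y66.7577
M3 S218
G01 X124.5869 Y69.7522 F2979
G01 X80.4626 Y60.8420
G01 X39.9886 Y44.4222
G01 X32.3473 Y24.8878
M5
G0 X0.0000 Y0.0000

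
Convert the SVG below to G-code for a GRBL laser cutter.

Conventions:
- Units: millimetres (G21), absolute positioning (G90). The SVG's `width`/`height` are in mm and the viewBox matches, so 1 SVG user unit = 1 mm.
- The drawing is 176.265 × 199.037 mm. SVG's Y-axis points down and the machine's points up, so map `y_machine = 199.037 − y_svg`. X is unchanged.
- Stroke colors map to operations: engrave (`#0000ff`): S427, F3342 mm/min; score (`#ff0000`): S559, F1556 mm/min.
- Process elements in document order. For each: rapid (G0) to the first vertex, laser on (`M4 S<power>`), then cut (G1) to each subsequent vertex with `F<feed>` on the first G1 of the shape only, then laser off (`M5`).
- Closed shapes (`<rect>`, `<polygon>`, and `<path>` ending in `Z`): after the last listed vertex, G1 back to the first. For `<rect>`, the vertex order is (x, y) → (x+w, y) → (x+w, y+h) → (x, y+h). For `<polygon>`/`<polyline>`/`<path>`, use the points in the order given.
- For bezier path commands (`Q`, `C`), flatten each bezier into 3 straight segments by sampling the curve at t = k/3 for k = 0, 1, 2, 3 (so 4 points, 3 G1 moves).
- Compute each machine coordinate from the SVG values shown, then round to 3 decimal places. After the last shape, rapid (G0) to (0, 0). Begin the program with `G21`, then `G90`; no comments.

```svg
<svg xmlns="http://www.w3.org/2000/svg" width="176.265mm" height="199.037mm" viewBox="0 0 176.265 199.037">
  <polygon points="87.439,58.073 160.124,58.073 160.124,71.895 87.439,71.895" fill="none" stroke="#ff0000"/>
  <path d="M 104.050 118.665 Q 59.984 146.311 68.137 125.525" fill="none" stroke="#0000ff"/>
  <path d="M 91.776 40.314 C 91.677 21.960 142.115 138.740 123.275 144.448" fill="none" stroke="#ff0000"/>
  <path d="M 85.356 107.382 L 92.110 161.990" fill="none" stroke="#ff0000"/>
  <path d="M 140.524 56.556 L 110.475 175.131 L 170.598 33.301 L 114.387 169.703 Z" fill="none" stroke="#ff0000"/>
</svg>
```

G21
G90
G0 X87.439 Y140.964
M4 S559
G1 X160.124 Y140.964 F1556
G1 X160.124 Y127.142
G1 X87.439 Y127.142
G1 X87.439 Y140.964
M5
G0 X104.050 Y80.372
M4 S427
G1 X80.475 Y67.323 F3342
G1 X68.504 Y65.036
G1 X68.137 Y73.512
M5
G0 X91.776 Y158.723
M4 S559
G1 X104.085 Y141.151 F1556
G1 X123.460 Y88.202
G1 X123.275 Y54.589
M5
G0 X85.356 Y91.655
M4 S559
G1 X92.110 Y37.047 F1556
M5
G0 X140.524 Y142.481
M4 S559
G1 X110.475 Y23.906 F1556
G1 X170.598 Y165.736
G1 X114.387 Y29.334
G1 X140.524 Y142.481
M5
G0 X0.000 Y0.000

viewBox `0 0 176.265 199.037` with mm width/height → 1 unit = 1 mm. Flip: y_m = 199.037 − y_svg.

**Shape 1** — `<polygon>` rectangle, stroke `#ff0000` → score (S559, F1556). Machine vertices: (87.439,140.964) → (160.124,140.964) → (160.124,127.142) → (87.439,127.142) → (87.439,140.964). Closed: final G1 returns to the first vertex.

**Shape 2** — `<path>` quadratic bezier, stroke `#0000ff` → engrave (S427, F3342). Control points (SVG): P0=(104.050,118.665), P1=(59.984,146.311), P2=(68.137,125.525); sampled at t=k/3. Machine vertices: (104.050,80.372) → (80.475,67.323) → (68.504,65.036) → (68.137,73.512). Open path.

**Shape 3** — `<path>` cubic bezier, stroke `#ff0000` → score (S559, F1556). Control points (SVG): P0=(91.776,40.314), P1=(91.677,21.960), P2=(142.115,138.740), P3=(123.275,144.448); sampled at t=k/3. Machine vertices: (91.776,158.723) → (104.085,141.151) → (123.460,88.202) → (123.275,54.589). Open path.

**Shape 4** — `<path>` line segment, stroke `#ff0000` → score (S559, F1556). Machine vertices: (85.356,91.655) → (92.110,37.047). Open path.

**Shape 5** — `<path>` closed polygon, stroke `#ff0000` → score (S559, F1556). Machine vertices: (140.524,142.481) → (110.475,23.906) → (170.598,165.736) → (114.387,29.334) → (140.524,142.481). Closed: final G1 returns to the first vertex.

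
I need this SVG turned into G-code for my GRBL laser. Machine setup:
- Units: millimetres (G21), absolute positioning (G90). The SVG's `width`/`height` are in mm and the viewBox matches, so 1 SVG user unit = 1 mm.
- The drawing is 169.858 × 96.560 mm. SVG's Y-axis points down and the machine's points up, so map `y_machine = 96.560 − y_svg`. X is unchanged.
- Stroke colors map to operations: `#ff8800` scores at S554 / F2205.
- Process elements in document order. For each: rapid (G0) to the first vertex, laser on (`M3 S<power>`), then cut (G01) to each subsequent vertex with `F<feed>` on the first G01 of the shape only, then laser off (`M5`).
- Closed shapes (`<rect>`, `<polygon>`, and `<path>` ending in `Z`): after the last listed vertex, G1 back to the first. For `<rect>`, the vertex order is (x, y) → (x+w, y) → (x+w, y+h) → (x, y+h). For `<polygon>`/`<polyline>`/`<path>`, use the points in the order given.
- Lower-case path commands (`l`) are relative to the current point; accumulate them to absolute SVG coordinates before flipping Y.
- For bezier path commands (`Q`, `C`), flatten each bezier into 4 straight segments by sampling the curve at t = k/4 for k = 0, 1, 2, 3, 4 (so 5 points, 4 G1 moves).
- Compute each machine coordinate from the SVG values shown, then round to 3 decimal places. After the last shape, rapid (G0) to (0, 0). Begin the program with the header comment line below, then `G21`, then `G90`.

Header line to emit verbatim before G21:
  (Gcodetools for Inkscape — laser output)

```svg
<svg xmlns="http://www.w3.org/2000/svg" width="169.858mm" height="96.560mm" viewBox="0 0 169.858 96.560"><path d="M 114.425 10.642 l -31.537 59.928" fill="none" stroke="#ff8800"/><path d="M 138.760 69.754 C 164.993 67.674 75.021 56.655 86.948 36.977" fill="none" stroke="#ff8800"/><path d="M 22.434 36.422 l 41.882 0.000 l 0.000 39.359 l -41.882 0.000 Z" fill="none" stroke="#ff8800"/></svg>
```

(Gcodetools for Inkscape — laser output)
G21
G90
G0 X114.425 Y85.918
M3 S554
G01 X82.888 Y25.990 F2205
M5
G0 X138.760 Y26.806
M3 S554
G01 X140.054 Y30.038 F2205
G01 X118.219 Y36.595
G01 X93.701 Y46.452
G01 X86.948 Y59.583
M5
G0 X22.434 Y60.138
M3 S554
G01 X64.316 Y60.138 F2205
G01 X64.316 Y20.779
G01 X22.434 Y20.779
G01 X22.434 Y60.138
M5
G0 X0.000 Y0.000

Since the viewBox matches the mm dimensions, user units are millimetres directly. The only transform is the Y-flip y_m = 96.560 − y_svg.

Shape 1 is a line segment drawn with `<path>`. Its stroke #ff8800 means score at S554, F2205. After flipping Y the toolpath is (114.425,85.918) → (82.888,25.990).

Shape 2 is a cubic bezier drawn with `<path>`. Its stroke #ff8800 means score at S554, F2205. After flipping Y the toolpath is (138.760,26.806) → (140.054,30.038) → (118.219,36.595) → (93.701,46.452) → (86.948,59.583).

Shape 3 is a rectangle drawn with `<path>`. Its stroke #ff8800 means score at S554, F2205. After flipping Y the toolpath is (22.434,60.138) → (64.316,60.138) → (64.316,20.779) → (22.434,20.779) → (22.434,60.138), returning to the start.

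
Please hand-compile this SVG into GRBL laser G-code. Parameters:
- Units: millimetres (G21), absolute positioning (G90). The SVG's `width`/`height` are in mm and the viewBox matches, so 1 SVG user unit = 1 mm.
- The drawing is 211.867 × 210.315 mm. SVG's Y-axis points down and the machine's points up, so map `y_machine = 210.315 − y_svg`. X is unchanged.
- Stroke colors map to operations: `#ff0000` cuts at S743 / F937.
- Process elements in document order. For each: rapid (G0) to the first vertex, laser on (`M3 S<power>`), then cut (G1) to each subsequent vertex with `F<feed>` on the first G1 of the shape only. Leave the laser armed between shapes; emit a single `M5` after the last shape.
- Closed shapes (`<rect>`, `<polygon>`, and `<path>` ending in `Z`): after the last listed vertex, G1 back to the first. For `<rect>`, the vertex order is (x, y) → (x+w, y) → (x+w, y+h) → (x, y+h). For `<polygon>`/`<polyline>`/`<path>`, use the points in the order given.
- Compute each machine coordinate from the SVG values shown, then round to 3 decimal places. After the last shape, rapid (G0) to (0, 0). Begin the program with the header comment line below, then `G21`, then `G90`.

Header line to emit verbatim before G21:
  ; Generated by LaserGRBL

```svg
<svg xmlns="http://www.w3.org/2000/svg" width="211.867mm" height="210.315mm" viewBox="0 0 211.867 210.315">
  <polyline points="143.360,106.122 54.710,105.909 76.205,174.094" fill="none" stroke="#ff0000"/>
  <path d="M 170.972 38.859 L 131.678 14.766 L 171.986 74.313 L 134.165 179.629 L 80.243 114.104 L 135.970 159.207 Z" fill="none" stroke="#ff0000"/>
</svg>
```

viewBox `0 0 211.867 210.315` with mm width/height → 1 unit = 1 mm. Flip: y_m = 210.315 − y_svg.

**Shape 1** — `<polyline>` open polyline, stroke `#ff0000` → cut (S743, F937). Machine vertices: (143.360,104.193) → (54.710,104.406) → (76.205,36.221). Open path.

**Shape 2** — `<path>` closed polygon, stroke `#ff0000` → cut (S743, F937). Machine vertices: (170.972,171.456) → (131.678,195.549) → (171.986,136.002) → (134.165,30.686) → (80.243,96.211) → (135.970,51.108) → (170.972,171.456). Closed: final G1 returns to the first vertex.

; Generated by LaserGRBL
G21
G90
G0 X143.360 Y104.193
M3 S743
G1 X54.710 Y104.406 F937
G1 X76.205 Y36.221
G0 X170.972 Y171.456
M3 S743
G1 X131.678 Y195.549 F937
G1 X171.986 Y136.002
G1 X134.165 Y30.686
G1 X80.243 Y96.211
G1 X135.970 Y51.108
G1 X170.972 Y171.456
M5
G0 X0.000 Y0.000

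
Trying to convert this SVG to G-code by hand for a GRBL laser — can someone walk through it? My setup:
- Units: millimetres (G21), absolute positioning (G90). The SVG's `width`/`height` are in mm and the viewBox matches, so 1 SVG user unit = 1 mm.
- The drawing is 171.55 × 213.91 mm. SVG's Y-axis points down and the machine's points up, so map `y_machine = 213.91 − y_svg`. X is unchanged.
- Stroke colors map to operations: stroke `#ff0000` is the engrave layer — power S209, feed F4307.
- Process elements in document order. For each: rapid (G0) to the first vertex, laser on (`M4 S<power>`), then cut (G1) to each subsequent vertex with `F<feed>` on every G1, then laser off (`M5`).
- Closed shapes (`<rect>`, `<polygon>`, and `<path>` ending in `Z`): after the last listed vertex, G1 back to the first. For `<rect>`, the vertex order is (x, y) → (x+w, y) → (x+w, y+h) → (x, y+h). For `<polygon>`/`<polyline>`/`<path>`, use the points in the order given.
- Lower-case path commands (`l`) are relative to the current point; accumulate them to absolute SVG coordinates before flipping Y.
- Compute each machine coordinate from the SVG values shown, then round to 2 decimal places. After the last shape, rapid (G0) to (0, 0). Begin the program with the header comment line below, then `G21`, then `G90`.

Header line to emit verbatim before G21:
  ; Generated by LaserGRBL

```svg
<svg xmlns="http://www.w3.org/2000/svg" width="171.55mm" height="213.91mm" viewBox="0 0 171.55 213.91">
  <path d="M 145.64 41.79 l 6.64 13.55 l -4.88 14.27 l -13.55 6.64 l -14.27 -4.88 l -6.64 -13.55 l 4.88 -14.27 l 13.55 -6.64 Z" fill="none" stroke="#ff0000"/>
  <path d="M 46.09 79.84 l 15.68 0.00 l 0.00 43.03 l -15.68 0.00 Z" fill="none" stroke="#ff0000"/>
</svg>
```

; Generated by LaserGRBL
G21
G90
G0 X145.64 Y172.12
M4 S209
G1 X152.28 Y158.57 F4307
G1 X147.40 Y144.30 F4307
G1 X133.85 Y137.66 F4307
G1 X119.58 Y142.54 F4307
G1 X112.94 Y156.09 F4307
G1 X117.82 Y170.36 F4307
G1 X131.37 Y177.00 F4307
G1 X145.64 Y172.12 F4307
M5
G0 X46.09 Y134.07
M4 S209
G1 X61.77 Y134.07 F4307
G1 X61.77 Y91.04 F4307
G1 X46.09 Y91.04 F4307
G1 X46.09 Y134.07 F4307
M5
G0 X0.00 Y0.00

Since the viewBox matches the mm dimensions, user units are millimetres directly. The only transform is the Y-flip y_m = 213.91 − y_svg.

Shape 1 is a regular polygon drawn with `<path>`. Its stroke #ff0000 means engrave at S209, F4307. After flipping Y the toolpath is (145.64,172.12) → (152.28,158.57) → (147.40,144.30) → (133.85,137.66) → (119.58,142.54) → (112.94,156.09) → (117.82,170.36) → (131.37,177.00) → (145.64,172.12), returning to the start.

Shape 2 is a rectangle drawn with `<path>`. Its stroke #ff0000 means engrave at S209, F4307. After flipping Y the toolpath is (46.09,134.07) → (61.77,134.07) → (61.77,91.04) → (46.09,91.04) → (46.09,134.07), returning to the start.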